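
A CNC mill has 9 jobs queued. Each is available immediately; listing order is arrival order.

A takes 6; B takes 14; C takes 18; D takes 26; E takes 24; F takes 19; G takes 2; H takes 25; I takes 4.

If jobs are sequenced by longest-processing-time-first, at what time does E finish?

LPT (decreasing processing time): D H E F C B A I G.
D: 0→26
H: 26→51
E: 51→75

75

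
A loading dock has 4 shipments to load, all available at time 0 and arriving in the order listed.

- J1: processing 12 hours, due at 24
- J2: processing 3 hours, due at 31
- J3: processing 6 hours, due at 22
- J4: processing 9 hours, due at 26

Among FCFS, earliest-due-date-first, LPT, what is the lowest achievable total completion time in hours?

78

FIFO (arrival order): J1 J2 J3 J4.
J1: 0→12
J2: 12→15
J3: 15→21
J4: 21→30
Sum = 12+15+21+30 = 78.
EDD (increasing due date): J3 J1 J4 J2.
J3: 0→6
J1: 6→18
J4: 18→27
J2: 27→30
Sum = 6+18+27+30 = 81.
LPT (decreasing processing time): J1 J4 J3 J2.
J1: 0→12
J4: 12→21
J3: 21→27
J2: 27→30
Sum = 12+21+27+30 = 90.
FIFO 78, EDD 81, LPT 90 → minimum 78.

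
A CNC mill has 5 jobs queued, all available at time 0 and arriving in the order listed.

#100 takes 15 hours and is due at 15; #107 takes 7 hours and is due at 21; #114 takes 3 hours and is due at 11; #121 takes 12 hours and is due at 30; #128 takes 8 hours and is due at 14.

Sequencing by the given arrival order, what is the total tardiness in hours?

FIFO (arrival order): #100 #107 #114 #121 #128.
#100: 0→15, due 15, tardiness 0
#107: 15→22, due 21, tardiness 1
#114: 22→25, due 11, tardiness 14
#121: 25→37, due 30, tardiness 7
#128: 37→45, due 14, tardiness 31
Sum = 0+1+14+7+31 = 53.

53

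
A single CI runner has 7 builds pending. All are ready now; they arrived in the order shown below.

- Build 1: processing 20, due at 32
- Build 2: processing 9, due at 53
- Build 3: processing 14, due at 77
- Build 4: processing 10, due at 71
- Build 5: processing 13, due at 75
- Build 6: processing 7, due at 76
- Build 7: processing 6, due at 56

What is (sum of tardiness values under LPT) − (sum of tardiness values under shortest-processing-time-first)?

LPT (decreasing processing time): Build 1 Build 3 Build 5 Build 4 Build 2 Build 6 Build 7.
Build 1: 0→20, due 32, tardiness 0
Build 3: 20→34, due 77, tardiness 0
Build 5: 34→47, due 75, tardiness 0
Build 4: 47→57, due 71, tardiness 0
Build 2: 57→66, due 53, tardiness 13
Build 6: 66→73, due 76, tardiness 0
Build 7: 73→79, due 56, tardiness 23
Sum = 0+0+0+0+13+0+23 = 36.
SPT (increasing processing time): Build 7 Build 6 Build 2 Build 4 Build 5 Build 3 Build 1.
Build 7: 0→6, due 56, tardiness 0
Build 6: 6→13, due 76, tardiness 0
Build 2: 13→22, due 53, tardiness 0
Build 4: 22→32, due 71, tardiness 0
Build 5: 32→45, due 75, tardiness 0
Build 3: 45→59, due 77, tardiness 0
Build 1: 59→79, due 32, tardiness 47
Sum = 0+0+0+0+0+0+47 = 47.
Difference = 36 − 47 = -11.

-11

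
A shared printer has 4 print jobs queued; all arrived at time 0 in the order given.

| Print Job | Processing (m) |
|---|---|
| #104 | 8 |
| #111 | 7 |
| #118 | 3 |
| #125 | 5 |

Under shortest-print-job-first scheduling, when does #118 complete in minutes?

SPT (increasing processing time): #118 #125 #111 #104.
#118: 0→3

3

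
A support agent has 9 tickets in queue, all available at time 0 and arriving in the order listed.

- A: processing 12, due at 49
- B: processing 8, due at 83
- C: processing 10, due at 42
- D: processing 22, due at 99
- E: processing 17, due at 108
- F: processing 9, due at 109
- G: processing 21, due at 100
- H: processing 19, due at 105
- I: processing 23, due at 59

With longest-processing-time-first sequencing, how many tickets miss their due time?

LPT (decreasing processing time): I D G H E A C F B.
I: 0→23, due 59, tardiness 0
D: 23→45, due 99, tardiness 0
G: 45→66, due 100, tardiness 0
H: 66→85, due 105, tardiness 0
E: 85→102, due 108, tardiness 0
A: 102→114, due 49, tardiness 65
C: 114→124, due 42, tardiness 82
F: 124→133, due 109, tardiness 24
B: 133→141, due 83, tardiness 58
Late tickets: 4.

4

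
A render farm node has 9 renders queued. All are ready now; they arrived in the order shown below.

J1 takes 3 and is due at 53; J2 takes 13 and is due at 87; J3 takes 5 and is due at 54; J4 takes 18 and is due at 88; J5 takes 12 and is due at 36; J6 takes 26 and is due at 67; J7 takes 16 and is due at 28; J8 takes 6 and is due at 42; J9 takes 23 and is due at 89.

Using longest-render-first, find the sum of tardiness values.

342

LPT (decreasing processing time): J6 J9 J4 J7 J2 J5 J8 J3 J1.
J6: 0→26, due 67, tardiness 0
J9: 26→49, due 89, tardiness 0
J4: 49→67, due 88, tardiness 0
J7: 67→83, due 28, tardiness 55
J2: 83→96, due 87, tardiness 9
J5: 96→108, due 36, tardiness 72
J8: 108→114, due 42, tardiness 72
J3: 114→119, due 54, tardiness 65
J1: 119→122, due 53, tardiness 69
Sum = 0+0+0+55+9+72+72+65+69 = 342.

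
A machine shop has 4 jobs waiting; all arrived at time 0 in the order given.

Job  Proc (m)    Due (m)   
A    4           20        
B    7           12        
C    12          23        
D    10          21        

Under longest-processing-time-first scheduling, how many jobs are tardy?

LPT (decreasing processing time): C D B A.
C: 0→12, due 23, tardiness 0
D: 12→22, due 21, tardiness 1
B: 22→29, due 12, tardiness 17
A: 29→33, due 20, tardiness 13
Late jobs: 3.

3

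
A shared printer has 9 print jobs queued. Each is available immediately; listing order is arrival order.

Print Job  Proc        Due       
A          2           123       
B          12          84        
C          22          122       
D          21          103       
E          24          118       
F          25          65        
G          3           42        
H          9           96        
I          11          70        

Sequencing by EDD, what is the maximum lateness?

6

EDD (increasing due date): G F I B H D E C A.
G: 0→3, due 42, lateness -39
F: 3→28, due 65, lateness -37
I: 28→39, due 70, lateness -31
B: 39→51, due 84, lateness -33
H: 51→60, due 96, lateness -36
D: 60→81, due 103, lateness -22
E: 81→105, due 118, lateness -13
C: 105→127, due 122, lateness 5
A: 127→129, due 123, lateness 6
Maximum = 6.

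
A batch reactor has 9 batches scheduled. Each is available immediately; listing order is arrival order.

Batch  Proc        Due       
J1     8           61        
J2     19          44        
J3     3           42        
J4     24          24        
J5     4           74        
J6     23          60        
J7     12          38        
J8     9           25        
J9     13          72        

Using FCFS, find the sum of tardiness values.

226

FIFO (arrival order): J1 J2 J3 J4 J5 J6 J7 J8 J9.
J1: 0→8, due 61, tardiness 0
J2: 8→27, due 44, tardiness 0
J3: 27→30, due 42, tardiness 0
J4: 30→54, due 24, tardiness 30
J5: 54→58, due 74, tardiness 0
J6: 58→81, due 60, tardiness 21
J7: 81→93, due 38, tardiness 55
J8: 93→102, due 25, tardiness 77
J9: 102→115, due 72, tardiness 43
Sum = 0+0+0+30+0+21+55+77+43 = 226.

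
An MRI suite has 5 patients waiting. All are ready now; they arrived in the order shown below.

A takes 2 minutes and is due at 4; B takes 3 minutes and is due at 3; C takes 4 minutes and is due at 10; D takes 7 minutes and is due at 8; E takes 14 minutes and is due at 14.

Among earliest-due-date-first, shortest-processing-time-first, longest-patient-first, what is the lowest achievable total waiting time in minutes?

EDD (increasing due date): B A D C E.
B: waits 0, runs 0→3
A: waits 3, runs 3→5
D: waits 5, runs 5→12
C: waits 12, runs 12→16
E: waits 16, runs 16→30
Sum = 0+3+5+12+16 = 36.
SPT (increasing processing time): A B C D E.
A: waits 0, runs 0→2
B: waits 2, runs 2→5
C: waits 5, runs 5→9
D: waits 9, runs 9→16
E: waits 16, runs 16→30
Sum = 0+2+5+9+16 = 32.
LPT (decreasing processing time): E D C B A.
E: waits 0, runs 0→14
D: waits 14, runs 14→21
C: waits 21, runs 21→25
B: waits 25, runs 25→28
A: waits 28, runs 28→30
Sum = 0+14+21+25+28 = 88.
EDD 36, SPT 32, LPT 88 → minimum 32.

32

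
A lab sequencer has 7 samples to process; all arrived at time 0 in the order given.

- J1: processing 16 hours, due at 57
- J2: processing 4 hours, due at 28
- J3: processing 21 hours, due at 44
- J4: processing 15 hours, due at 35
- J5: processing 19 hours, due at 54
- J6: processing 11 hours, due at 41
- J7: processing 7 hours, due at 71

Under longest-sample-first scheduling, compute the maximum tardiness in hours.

65

LPT (decreasing processing time): J3 J5 J1 J4 J6 J7 J2.
J3: 0→21, due 44, tardiness 0
J5: 21→40, due 54, tardiness 0
J1: 40→56, due 57, tardiness 0
J4: 56→71, due 35, tardiness 36
J6: 71→82, due 41, tardiness 41
J7: 82→89, due 71, tardiness 18
J2: 89→93, due 28, tardiness 65
Maximum = 65.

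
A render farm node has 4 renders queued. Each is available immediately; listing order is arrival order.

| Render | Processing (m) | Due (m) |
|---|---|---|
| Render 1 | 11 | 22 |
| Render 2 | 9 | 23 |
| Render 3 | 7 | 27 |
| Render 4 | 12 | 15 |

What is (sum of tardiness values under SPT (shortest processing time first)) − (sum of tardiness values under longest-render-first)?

7

SPT (increasing processing time): Render 3 Render 2 Render 1 Render 4.
Render 3: 0→7, due 27, tardiness 0
Render 2: 7→16, due 23, tardiness 0
Render 1: 16→27, due 22, tardiness 5
Render 4: 27→39, due 15, tardiness 24
Sum = 0+0+5+24 = 29.
LPT (decreasing processing time): Render 4 Render 1 Render 2 Render 3.
Render 4: 0→12, due 15, tardiness 0
Render 1: 12→23, due 22, tardiness 1
Render 2: 23→32, due 23, tardiness 9
Render 3: 32→39, due 27, tardiness 12
Sum = 0+1+9+12 = 22.
Difference = 29 − 22 = 7.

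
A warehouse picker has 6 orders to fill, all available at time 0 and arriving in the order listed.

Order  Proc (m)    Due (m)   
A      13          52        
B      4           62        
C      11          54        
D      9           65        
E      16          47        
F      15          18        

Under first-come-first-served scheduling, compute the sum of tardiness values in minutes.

FIFO (arrival order): A B C D E F.
A: 0→13, due 52, tardiness 0
B: 13→17, due 62, tardiness 0
C: 17→28, due 54, tardiness 0
D: 28→37, due 65, tardiness 0
E: 37→53, due 47, tardiness 6
F: 53→68, due 18, tardiness 50
Sum = 0+0+0+0+6+50 = 56.

56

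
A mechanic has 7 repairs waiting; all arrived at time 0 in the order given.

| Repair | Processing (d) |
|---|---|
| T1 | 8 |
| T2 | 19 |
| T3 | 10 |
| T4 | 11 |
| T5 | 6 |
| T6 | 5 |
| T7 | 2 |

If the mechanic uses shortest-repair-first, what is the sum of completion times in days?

177

SPT (increasing processing time): T7 T6 T5 T1 T3 T4 T2.
T7: 0→2
T6: 2→7
T5: 7→13
T1: 13→21
T3: 21→31
T4: 31→42
T2: 42→61
Sum = 2+7+13+21+31+42+61 = 177.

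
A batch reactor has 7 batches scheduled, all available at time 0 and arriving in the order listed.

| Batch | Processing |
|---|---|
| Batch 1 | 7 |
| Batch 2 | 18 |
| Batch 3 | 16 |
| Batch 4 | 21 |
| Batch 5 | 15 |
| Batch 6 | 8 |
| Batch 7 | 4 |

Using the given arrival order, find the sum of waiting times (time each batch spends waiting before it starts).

297

FIFO (arrival order): Batch 1 Batch 2 Batch 3 Batch 4 Batch 5 Batch 6 Batch 7.
Batch 1: waits 0, runs 0→7
Batch 2: waits 7, runs 7→25
Batch 3: waits 25, runs 25→41
Batch 4: waits 41, runs 41→62
Batch 5: waits 62, runs 62→77
Batch 6: waits 77, runs 77→85
Batch 7: waits 85, runs 85→89
Sum = 0+7+25+41+62+77+85 = 297.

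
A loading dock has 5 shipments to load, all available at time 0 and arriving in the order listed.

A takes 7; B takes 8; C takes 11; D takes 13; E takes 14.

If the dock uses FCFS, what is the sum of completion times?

140

FIFO (arrival order): A B C D E.
A: 0→7
B: 7→15
C: 15→26
D: 26→39
E: 39→53
Sum = 7+15+26+39+53 = 140.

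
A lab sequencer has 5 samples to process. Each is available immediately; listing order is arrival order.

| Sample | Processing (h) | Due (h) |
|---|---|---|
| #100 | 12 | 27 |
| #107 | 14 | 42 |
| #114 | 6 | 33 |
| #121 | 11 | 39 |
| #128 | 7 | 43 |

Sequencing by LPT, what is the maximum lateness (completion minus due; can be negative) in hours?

17

LPT (decreasing processing time): #107 #100 #121 #128 #114.
#107: 0→14, due 42, lateness -28
#100: 14→26, due 27, lateness -1
#121: 26→37, due 39, lateness -2
#128: 37→44, due 43, lateness 1
#114: 44→50, due 33, lateness 17
Maximum = 17.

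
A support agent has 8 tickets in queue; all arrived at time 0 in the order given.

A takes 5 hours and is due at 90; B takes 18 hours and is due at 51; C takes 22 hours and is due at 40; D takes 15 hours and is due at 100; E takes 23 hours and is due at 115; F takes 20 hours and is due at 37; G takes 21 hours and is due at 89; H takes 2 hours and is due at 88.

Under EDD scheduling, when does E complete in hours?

126

EDD (increasing due date): F C B H G A D E.
F: 0→20
C: 20→42
B: 42→60
H: 60→62
G: 62→83
A: 83→88
D: 88→103
E: 103→126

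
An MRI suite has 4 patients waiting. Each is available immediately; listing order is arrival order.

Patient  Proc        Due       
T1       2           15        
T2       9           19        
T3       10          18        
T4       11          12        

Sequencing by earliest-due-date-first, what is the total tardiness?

18

EDD (increasing due date): T4 T1 T3 T2.
T4: 0→11, due 12, tardiness 0
T1: 11→13, due 15, tardiness 0
T3: 13→23, due 18, tardiness 5
T2: 23→32, due 19, tardiness 13
Sum = 0+0+5+13 = 18.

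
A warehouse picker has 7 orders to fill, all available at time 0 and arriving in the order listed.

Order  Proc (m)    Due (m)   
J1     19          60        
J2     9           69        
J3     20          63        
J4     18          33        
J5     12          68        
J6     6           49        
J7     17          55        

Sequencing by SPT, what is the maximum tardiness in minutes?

SPT (increasing processing time): J6 J2 J5 J7 J4 J1 J3.
J6: 0→6, due 49, tardiness 0
J2: 6→15, due 69, tardiness 0
J5: 15→27, due 68, tardiness 0
J7: 27→44, due 55, tardiness 0
J4: 44→62, due 33, tardiness 29
J1: 62→81, due 60, tardiness 21
J3: 81→101, due 63, tardiness 38
Maximum = 38.

38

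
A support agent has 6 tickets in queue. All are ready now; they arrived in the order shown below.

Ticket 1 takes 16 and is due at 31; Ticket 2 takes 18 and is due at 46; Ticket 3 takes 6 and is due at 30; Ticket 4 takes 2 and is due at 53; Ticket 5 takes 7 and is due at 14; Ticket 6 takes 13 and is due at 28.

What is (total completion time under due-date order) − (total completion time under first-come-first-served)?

-26

EDD (increasing due date): Ticket 5 Ticket 6 Ticket 3 Ticket 1 Ticket 2 Ticket 4.
Ticket 5: 0→7
Ticket 6: 7→20
Ticket 3: 20→26
Ticket 1: 26→42
Ticket 2: 42→60
Ticket 4: 60→62
Sum = 7+20+26+42+60+62 = 217.
FIFO (arrival order): Ticket 1 Ticket 2 Ticket 3 Ticket 4 Ticket 5 Ticket 6.
Ticket 1: 0→16
Ticket 2: 16→34
Ticket 3: 34→40
Ticket 4: 40→42
Ticket 5: 42→49
Ticket 6: 49→62
Sum = 16+34+40+42+49+62 = 243.
Difference = 217 − 243 = -26.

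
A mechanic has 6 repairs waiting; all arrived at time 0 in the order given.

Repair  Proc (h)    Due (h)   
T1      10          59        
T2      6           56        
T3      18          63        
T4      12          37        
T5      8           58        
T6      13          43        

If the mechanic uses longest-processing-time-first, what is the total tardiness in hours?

LPT (decreasing processing time): T3 T6 T4 T1 T5 T2.
T3: 0→18, due 63, tardiness 0
T6: 18→31, due 43, tardiness 0
T4: 31→43, due 37, tardiness 6
T1: 43→53, due 59, tardiness 0
T5: 53→61, due 58, tardiness 3
T2: 61→67, due 56, tardiness 11
Sum = 0+0+6+0+3+11 = 20.

20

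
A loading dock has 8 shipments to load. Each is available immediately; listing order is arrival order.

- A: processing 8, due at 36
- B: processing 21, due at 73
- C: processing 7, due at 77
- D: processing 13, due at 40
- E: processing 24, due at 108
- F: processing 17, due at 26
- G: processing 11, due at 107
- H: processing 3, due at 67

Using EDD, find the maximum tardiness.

EDD (increasing due date): F A D H B C G E.
F: 0→17, due 26, tardiness 0
A: 17→25, due 36, tardiness 0
D: 25→38, due 40, tardiness 0
H: 38→41, due 67, tardiness 0
B: 41→62, due 73, tardiness 0
C: 62→69, due 77, tardiness 0
G: 69→80, due 107, tardiness 0
E: 80→104, due 108, tardiness 0
Maximum = 0.

0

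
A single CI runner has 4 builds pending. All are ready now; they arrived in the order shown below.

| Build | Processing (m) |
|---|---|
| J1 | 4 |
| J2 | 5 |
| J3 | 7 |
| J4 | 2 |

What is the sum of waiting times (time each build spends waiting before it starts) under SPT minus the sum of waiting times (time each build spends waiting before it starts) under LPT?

-16

SPT (increasing processing time): J4 J1 J2 J3.
J4: waits 0, runs 0→2
J1: waits 2, runs 2→6
J2: waits 6, runs 6→11
J3: waits 11, runs 11→18
Sum = 0+2+6+11 = 19.
LPT (decreasing processing time): J3 J2 J1 J4.
J3: waits 0, runs 0→7
J2: waits 7, runs 7→12
J1: waits 12, runs 12→16
J4: waits 16, runs 16→18
Sum = 0+7+12+16 = 35.
Difference = 19 − 35 = -16.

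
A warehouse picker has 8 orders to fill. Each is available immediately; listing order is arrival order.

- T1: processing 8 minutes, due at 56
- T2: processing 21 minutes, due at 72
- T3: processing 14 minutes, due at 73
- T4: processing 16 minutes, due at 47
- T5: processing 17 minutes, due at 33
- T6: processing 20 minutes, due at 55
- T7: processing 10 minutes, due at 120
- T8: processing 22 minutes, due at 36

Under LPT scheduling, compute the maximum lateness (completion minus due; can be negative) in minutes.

72

LPT (decreasing processing time): T8 T2 T6 T5 T4 T3 T7 T1.
T8: 0→22, due 36, lateness -14
T2: 22→43, due 72, lateness -29
T6: 43→63, due 55, lateness 8
T5: 63→80, due 33, lateness 47
T4: 80→96, due 47, lateness 49
T3: 96→110, due 73, lateness 37
T7: 110→120, due 120, lateness 0
T1: 120→128, due 56, lateness 72
Maximum = 72.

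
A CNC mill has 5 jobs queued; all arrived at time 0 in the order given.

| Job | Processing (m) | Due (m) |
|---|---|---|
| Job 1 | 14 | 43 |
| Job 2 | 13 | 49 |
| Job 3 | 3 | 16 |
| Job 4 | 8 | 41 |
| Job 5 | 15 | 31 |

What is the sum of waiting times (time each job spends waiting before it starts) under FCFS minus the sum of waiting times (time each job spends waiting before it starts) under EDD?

FIFO (arrival order): Job 1 Job 2 Job 3 Job 4 Job 5.
Job 1: waits 0, runs 0→14
Job 2: waits 14, runs 14→27
Job 3: waits 27, runs 27→30
Job 4: waits 30, runs 30→38
Job 5: waits 38, runs 38→53
Sum = 0+14+27+30+38 = 109.
EDD (increasing due date): Job 3 Job 5 Job 4 Job 1 Job 2.
Job 3: waits 0, runs 0→3
Job 5: waits 3, runs 3→18
Job 4: waits 18, runs 18→26
Job 1: waits 26, runs 26→40
Job 2: waits 40, runs 40→53
Sum = 0+3+18+26+40 = 87.
Difference = 109 − 87 = 22.

22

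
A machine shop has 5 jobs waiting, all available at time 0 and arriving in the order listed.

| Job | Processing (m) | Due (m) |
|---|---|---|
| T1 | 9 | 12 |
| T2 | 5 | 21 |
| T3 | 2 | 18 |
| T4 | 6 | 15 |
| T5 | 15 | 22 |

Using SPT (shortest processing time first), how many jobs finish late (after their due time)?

2

SPT (increasing processing time): T3 T2 T4 T1 T5.
T3: 0→2, due 18, tardiness 0
T2: 2→7, due 21, tardiness 0
T4: 7→13, due 15, tardiness 0
T1: 13→22, due 12, tardiness 10
T5: 22→37, due 22, tardiness 15
Late jobs: 2.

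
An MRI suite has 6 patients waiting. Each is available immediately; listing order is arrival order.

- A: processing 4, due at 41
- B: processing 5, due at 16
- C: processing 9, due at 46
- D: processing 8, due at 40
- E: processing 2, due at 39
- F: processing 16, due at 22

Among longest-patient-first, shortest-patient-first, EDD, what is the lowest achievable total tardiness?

0

LPT (decreasing processing time): F C D B A E.
F: 0→16, due 22, tardiness 0
C: 16→25, due 46, tardiness 0
D: 25→33, due 40, tardiness 0
B: 33→38, due 16, tardiness 22
A: 38→42, due 41, tardiness 1
E: 42→44, due 39, tardiness 5
Sum = 0+0+0+22+1+5 = 28.
SPT (increasing processing time): E A B D C F.
E: 0→2, due 39, tardiness 0
A: 2→6, due 41, tardiness 0
B: 6→11, due 16, tardiness 0
D: 11→19, due 40, tardiness 0
C: 19→28, due 46, tardiness 0
F: 28→44, due 22, tardiness 22
Sum = 0+0+0+0+0+22 = 22.
EDD (increasing due date): B F E D A C.
B: 0→5, due 16, tardiness 0
F: 5→21, due 22, tardiness 0
E: 21→23, due 39, tardiness 0
D: 23→31, due 40, tardiness 0
A: 31→35, due 41, tardiness 0
C: 35→44, due 46, tardiness 0
Sum = 0+0+0+0+0+0 = 0.
LPT 28, SPT 22, EDD 0 → minimum 0.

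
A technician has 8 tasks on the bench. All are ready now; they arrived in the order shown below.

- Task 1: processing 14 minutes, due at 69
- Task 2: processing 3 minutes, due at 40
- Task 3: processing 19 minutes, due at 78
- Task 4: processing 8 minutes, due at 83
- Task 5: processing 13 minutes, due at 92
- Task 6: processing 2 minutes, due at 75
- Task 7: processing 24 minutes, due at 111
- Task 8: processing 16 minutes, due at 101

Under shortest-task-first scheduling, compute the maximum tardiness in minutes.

SPT (increasing processing time): Task 6 Task 2 Task 4 Task 5 Task 1 Task 8 Task 3 Task 7.
Task 6: 0→2, due 75, tardiness 0
Task 2: 2→5, due 40, tardiness 0
Task 4: 5→13, due 83, tardiness 0
Task 5: 13→26, due 92, tardiness 0
Task 1: 26→40, due 69, tardiness 0
Task 8: 40→56, due 101, tardiness 0
Task 3: 56→75, due 78, tardiness 0
Task 7: 75→99, due 111, tardiness 0
Maximum = 0.

0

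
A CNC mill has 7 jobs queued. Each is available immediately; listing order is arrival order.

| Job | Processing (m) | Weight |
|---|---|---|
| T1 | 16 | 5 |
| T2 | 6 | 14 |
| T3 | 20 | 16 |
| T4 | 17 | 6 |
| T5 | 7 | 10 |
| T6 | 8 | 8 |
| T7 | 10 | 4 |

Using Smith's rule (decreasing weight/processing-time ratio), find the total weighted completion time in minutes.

WSPT (decreasing weight/processing-time ratio): T2 T5 T6 T3 T7 T4 T1.
T2: finishes 6, weight 14, w·C = 84
T5: finishes 13, weight 10, w·C = 130
T6: finishes 21, weight 8, w·C = 168
T3: finishes 41, weight 16, w·C = 656
T7: finishes 51, weight 4, w·C = 204
T4: finishes 68, weight 6, w·C = 408
T1: finishes 84, weight 5, w·C = 420
Sum = 84+130+168+656+204+408+420 = 2070.

2070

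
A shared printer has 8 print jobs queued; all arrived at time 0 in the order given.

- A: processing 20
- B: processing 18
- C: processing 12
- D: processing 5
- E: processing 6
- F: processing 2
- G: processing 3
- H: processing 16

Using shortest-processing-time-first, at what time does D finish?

10

SPT (increasing processing time): F G D E C H B A.
F: 0→2
G: 2→5
D: 5→10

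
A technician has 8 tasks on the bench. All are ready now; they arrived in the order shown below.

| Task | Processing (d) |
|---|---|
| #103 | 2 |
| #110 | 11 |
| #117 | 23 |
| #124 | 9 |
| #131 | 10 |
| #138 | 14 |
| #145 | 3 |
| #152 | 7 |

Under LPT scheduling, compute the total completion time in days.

LPT (decreasing processing time): #117 #138 #110 #131 #124 #152 #145 #103.
#117: 0→23
#138: 23→37
#110: 37→48
#131: 48→58
#124: 58→67
#152: 67→74
#145: 74→77
#103: 77→79
Sum = 23+37+48+58+67+74+77+79 = 463.

463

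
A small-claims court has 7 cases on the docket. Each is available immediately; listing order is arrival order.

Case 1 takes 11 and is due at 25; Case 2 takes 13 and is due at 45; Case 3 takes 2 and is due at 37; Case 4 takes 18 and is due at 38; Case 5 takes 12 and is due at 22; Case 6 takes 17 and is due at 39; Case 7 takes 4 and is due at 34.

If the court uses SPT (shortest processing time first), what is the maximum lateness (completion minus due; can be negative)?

SPT (increasing processing time): Case 3 Case 7 Case 1 Case 5 Case 2 Case 6 Case 4.
Case 3: 0→2, due 37, lateness -35
Case 7: 2→6, due 34, lateness -28
Case 1: 6→17, due 25, lateness -8
Case 5: 17→29, due 22, lateness 7
Case 2: 29→42, due 45, lateness -3
Case 6: 42→59, due 39, lateness 20
Case 4: 59→77, due 38, lateness 39
Maximum = 39.

39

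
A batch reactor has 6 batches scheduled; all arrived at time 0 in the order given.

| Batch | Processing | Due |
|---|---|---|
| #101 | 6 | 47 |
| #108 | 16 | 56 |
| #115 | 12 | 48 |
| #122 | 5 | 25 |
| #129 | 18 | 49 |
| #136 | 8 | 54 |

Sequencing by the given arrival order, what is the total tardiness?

33

FIFO (arrival order): #101 #108 #115 #122 #129 #136.
#101: 0→6, due 47, tardiness 0
#108: 6→22, due 56, tardiness 0
#115: 22→34, due 48, tardiness 0
#122: 34→39, due 25, tardiness 14
#129: 39→57, due 49, tardiness 8
#136: 57→65, due 54, tardiness 11
Sum = 0+0+0+14+8+11 = 33.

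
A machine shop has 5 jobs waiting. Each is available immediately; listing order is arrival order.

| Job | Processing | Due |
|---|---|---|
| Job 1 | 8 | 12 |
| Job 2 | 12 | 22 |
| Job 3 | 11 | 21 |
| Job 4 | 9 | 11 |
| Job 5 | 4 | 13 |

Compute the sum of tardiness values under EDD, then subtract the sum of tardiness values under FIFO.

-24

EDD (increasing due date): Job 4 Job 1 Job 5 Job 3 Job 2.
Job 4: 0→9, due 11, tardiness 0
Job 1: 9→17, due 12, tardiness 5
Job 5: 17→21, due 13, tardiness 8
Job 3: 21→32, due 21, tardiness 11
Job 2: 32→44, due 22, tardiness 22
Sum = 0+5+8+11+22 = 46.
FIFO (arrival order): Job 1 Job 2 Job 3 Job 4 Job 5.
Job 1: 0→8, due 12, tardiness 0
Job 2: 8→20, due 22, tardiness 0
Job 3: 20→31, due 21, tardiness 10
Job 4: 31→40, due 11, tardiness 29
Job 5: 40→44, due 13, tardiness 31
Sum = 0+0+10+29+31 = 70.
Difference = 46 − 70 = -24.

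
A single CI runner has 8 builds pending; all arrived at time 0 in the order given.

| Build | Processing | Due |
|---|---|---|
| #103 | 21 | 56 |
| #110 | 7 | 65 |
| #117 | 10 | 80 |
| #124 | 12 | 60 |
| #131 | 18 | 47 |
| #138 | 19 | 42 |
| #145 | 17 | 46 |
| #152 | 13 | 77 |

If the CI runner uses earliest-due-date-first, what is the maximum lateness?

37

EDD (increasing due date): #138 #145 #131 #103 #124 #110 #152 #117.
#138: 0→19, due 42, lateness -23
#145: 19→36, due 46, lateness -10
#131: 36→54, due 47, lateness 7
#103: 54→75, due 56, lateness 19
#124: 75→87, due 60, lateness 27
#110: 87→94, due 65, lateness 29
#152: 94→107, due 77, lateness 30
#117: 107→117, due 80, lateness 37
Maximum = 37.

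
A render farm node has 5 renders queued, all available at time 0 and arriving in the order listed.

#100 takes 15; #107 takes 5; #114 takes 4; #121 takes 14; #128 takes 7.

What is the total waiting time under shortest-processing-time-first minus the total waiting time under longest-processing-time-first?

-62

SPT (increasing processing time): #114 #107 #128 #121 #100.
#114: waits 0, runs 0→4
#107: waits 4, runs 4→9
#128: waits 9, runs 9→16
#121: waits 16, runs 16→30
#100: waits 30, runs 30→45
Sum = 0+4+9+16+30 = 59.
LPT (decreasing processing time): #100 #121 #128 #107 #114.
#100: waits 0, runs 0→15
#121: waits 15, runs 15→29
#128: waits 29, runs 29→36
#107: waits 36, runs 36→41
#114: waits 41, runs 41→45
Sum = 0+15+29+36+41 = 121.
Difference = 59 − 121 = -62.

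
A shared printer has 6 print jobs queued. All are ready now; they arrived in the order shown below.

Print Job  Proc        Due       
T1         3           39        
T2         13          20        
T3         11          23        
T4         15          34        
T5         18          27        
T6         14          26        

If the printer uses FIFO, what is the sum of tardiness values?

FIFO (arrival order): T1 T2 T3 T4 T5 T6.
T1: 0→3, due 39, tardiness 0
T2: 3→16, due 20, tardiness 0
T3: 16→27, due 23, tardiness 4
T4: 27→42, due 34, tardiness 8
T5: 42→60, due 27, tardiness 33
T6: 60→74, due 26, tardiness 48
Sum = 0+0+4+8+33+48 = 93.

93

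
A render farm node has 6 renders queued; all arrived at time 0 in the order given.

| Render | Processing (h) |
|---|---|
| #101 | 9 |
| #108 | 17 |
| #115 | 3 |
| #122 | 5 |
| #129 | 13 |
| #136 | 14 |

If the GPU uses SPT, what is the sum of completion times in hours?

163

SPT (increasing processing time): #115 #122 #101 #129 #136 #108.
#115: 0→3
#122: 3→8
#101: 8→17
#129: 17→30
#136: 30→44
#108: 44→61
Sum = 3+8+17+30+44+61 = 163.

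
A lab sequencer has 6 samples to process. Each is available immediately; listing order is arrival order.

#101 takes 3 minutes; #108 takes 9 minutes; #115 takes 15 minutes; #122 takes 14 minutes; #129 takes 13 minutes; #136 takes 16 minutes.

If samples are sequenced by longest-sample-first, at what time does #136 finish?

LPT (decreasing processing time): #136 #115 #122 #129 #108 #101.
#136: 0→16

16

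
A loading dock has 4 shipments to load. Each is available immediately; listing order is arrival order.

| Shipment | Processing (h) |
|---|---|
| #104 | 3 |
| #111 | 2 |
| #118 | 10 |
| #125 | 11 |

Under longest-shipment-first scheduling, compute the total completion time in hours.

LPT (decreasing processing time): #125 #118 #104 #111.
#125: 0→11
#118: 11→21
#104: 21→24
#111: 24→26
Sum = 11+21+24+26 = 82.

82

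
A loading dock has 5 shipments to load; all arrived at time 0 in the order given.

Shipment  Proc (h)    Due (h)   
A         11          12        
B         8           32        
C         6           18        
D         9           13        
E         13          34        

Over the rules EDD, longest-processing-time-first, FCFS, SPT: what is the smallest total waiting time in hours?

EDD (increasing due date): A D C B E.
A: waits 0, runs 0→11
D: waits 11, runs 11→20
C: waits 20, runs 20→26
B: waits 26, runs 26→34
E: waits 34, runs 34→47
Sum = 0+11+20+26+34 = 91.
LPT (decreasing processing time): E A D B C.
E: waits 0, runs 0→13
A: waits 13, runs 13→24
D: waits 24, runs 24→33
B: waits 33, runs 33→41
C: waits 41, runs 41→47
Sum = 0+13+24+33+41 = 111.
FIFO (arrival order): A B C D E.
A: waits 0, runs 0→11
B: waits 11, runs 11→19
C: waits 19, runs 19→25
D: waits 25, runs 25→34
E: waits 34, runs 34→47
Sum = 0+11+19+25+34 = 89.
SPT (increasing processing time): C B D A E.
C: waits 0, runs 0→6
B: waits 6, runs 6→14
D: waits 14, runs 14→23
A: waits 23, runs 23→34
E: waits 34, runs 34→47
Sum = 0+6+14+23+34 = 77.
EDD 91, LPT 111, FIFO 89, SPT 77 → minimum 77.

77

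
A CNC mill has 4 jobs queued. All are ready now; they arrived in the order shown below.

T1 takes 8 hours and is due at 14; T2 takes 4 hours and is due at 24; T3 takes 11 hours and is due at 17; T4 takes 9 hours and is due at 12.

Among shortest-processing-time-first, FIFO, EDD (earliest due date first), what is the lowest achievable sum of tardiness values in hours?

SPT (increasing processing time): T2 T1 T4 T3.
T2: 0→4, due 24, tardiness 0
T1: 4→12, due 14, tardiness 0
T4: 12→21, due 12, tardiness 9
T3: 21→32, due 17, tardiness 15
Sum = 0+0+9+15 = 24.
FIFO (arrival order): T1 T2 T3 T4.
T1: 0→8, due 14, tardiness 0
T2: 8→12, due 24, tardiness 0
T3: 12→23, due 17, tardiness 6
T4: 23→32, due 12, tardiness 20
Sum = 0+0+6+20 = 26.
EDD (increasing due date): T4 T1 T3 T2.
T4: 0→9, due 12, tardiness 0
T1: 9→17, due 14, tardiness 3
T3: 17→28, due 17, tardiness 11
T2: 28→32, due 24, tardiness 8
Sum = 0+3+11+8 = 22.
SPT 24, FIFO 26, EDD 22 → minimum 22.

22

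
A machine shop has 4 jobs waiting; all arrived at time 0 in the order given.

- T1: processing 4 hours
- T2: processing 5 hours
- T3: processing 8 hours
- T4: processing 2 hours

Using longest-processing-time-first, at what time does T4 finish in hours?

19

LPT (decreasing processing time): T3 T2 T1 T4.
T3: 0→8
T2: 8→13
T1: 13→17
T4: 17→19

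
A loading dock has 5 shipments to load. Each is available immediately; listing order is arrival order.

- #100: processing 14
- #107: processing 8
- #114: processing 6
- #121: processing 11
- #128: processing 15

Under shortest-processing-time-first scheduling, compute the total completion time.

138

SPT (increasing processing time): #114 #107 #121 #100 #128.
#114: 0→6
#107: 6→14
#121: 14→25
#100: 25→39
#128: 39→54
Sum = 6+14+25+39+54 = 138.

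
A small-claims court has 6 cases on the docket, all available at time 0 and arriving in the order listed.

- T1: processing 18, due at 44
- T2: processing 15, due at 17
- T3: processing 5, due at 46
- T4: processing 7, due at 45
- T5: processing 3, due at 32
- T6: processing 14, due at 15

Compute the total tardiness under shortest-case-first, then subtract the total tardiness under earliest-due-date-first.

SPT (increasing processing time): T5 T3 T4 T6 T2 T1.
T5: 0→3, due 32, tardiness 0
T3: 3→8, due 46, tardiness 0
T4: 8→15, due 45, tardiness 0
T6: 15→29, due 15, tardiness 14
T2: 29→44, due 17, tardiness 27
T1: 44→62, due 44, tardiness 18
Sum = 0+0+0+14+27+18 = 59.
EDD (increasing due date): T6 T2 T5 T1 T4 T3.
T6: 0→14, due 15, tardiness 0
T2: 14→29, due 17, tardiness 12
T5: 29→32, due 32, tardiness 0
T1: 32→50, due 44, tardiness 6
T4: 50→57, due 45, tardiness 12
T3: 57→62, due 46, tardiness 16
Sum = 0+12+0+6+12+16 = 46.
Difference = 59 − 46 = 13.

13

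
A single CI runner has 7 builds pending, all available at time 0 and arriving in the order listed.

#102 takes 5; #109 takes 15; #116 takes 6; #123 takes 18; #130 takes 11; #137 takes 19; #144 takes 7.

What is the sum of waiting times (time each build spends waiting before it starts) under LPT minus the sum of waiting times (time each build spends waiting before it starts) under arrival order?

LPT (decreasing processing time): #137 #123 #109 #130 #144 #116 #102.
#137: waits 0, runs 0→19
#123: waits 19, runs 19→37
#109: waits 37, runs 37→52
#130: waits 52, runs 52→63
#144: waits 63, runs 63→70
#116: waits 70, runs 70→76
#102: waits 76, runs 76→81
Sum = 0+19+37+52+63+70+76 = 317.
FIFO (arrival order): #102 #109 #116 #123 #130 #137 #144.
#102: waits 0, runs 0→5
#109: waits 5, runs 5→20
#116: waits 20, runs 20→26
#123: waits 26, runs 26→44
#130: waits 44, runs 44→55
#137: waits 55, runs 55→74
#144: waits 74, runs 74→81
Sum = 0+5+20+26+44+55+74 = 224.
Difference = 317 − 224 = 93.

93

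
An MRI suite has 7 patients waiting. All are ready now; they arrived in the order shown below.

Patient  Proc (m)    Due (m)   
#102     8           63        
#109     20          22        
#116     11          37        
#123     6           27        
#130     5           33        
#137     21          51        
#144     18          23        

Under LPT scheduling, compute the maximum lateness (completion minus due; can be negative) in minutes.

LPT (decreasing processing time): #137 #109 #144 #116 #102 #123 #130.
#137: 0→21, due 51, lateness -30
#109: 21→41, due 22, lateness 19
#144: 41→59, due 23, lateness 36
#116: 59→70, due 37, lateness 33
#102: 70→78, due 63, lateness 15
#123: 78→84, due 27, lateness 57
#130: 84→89, due 33, lateness 56
Maximum = 57.

57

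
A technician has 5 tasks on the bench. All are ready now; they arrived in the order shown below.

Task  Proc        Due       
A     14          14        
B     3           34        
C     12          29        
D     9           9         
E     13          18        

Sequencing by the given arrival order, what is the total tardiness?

FIFO (arrival order): A B C D E.
A: 0→14, due 14, tardiness 0
B: 14→17, due 34, tardiness 0
C: 17→29, due 29, tardiness 0
D: 29→38, due 9, tardiness 29
E: 38→51, due 18, tardiness 33
Sum = 0+0+0+29+33 = 62.

62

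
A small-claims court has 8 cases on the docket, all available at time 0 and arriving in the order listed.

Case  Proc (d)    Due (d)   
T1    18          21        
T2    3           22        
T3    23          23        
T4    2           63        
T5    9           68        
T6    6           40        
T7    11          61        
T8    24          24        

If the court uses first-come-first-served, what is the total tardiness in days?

125

FIFO (arrival order): T1 T2 T3 T4 T5 T6 T7 T8.
T1: 0→18, due 21, tardiness 0
T2: 18→21, due 22, tardiness 0
T3: 21→44, due 23, tardiness 21
T4: 44→46, due 63, tardiness 0
T5: 46→55, due 68, tardiness 0
T6: 55→61, due 40, tardiness 21
T7: 61→72, due 61, tardiness 11
T8: 72→96, due 24, tardiness 72
Sum = 0+0+21+0+0+21+11+72 = 125.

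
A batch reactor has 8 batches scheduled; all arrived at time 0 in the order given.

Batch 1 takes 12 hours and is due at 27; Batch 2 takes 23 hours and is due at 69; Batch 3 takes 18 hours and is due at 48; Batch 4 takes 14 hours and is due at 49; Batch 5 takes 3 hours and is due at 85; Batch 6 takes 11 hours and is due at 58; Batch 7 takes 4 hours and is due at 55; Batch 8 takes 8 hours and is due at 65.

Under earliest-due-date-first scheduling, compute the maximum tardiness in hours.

EDD (increasing due date): Batch 1 Batch 3 Batch 4 Batch 7 Batch 6 Batch 8 Batch 2 Batch 5.
Batch 1: 0→12, due 27, tardiness 0
Batch 3: 12→30, due 48, tardiness 0
Batch 4: 30→44, due 49, tardiness 0
Batch 7: 44→48, due 55, tardiness 0
Batch 6: 48→59, due 58, tardiness 1
Batch 8: 59→67, due 65, tardiness 2
Batch 2: 67→90, due 69, tardiness 21
Batch 5: 90→93, due 85, tardiness 8
Maximum = 21.

21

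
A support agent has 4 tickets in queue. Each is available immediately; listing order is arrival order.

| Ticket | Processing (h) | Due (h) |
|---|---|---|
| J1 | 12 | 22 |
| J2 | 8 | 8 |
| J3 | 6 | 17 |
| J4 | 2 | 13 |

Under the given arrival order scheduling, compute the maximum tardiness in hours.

15

FIFO (arrival order): J1 J2 J3 J4.
J1: 0→12, due 22, tardiness 0
J2: 12→20, due 8, tardiness 12
J3: 20→26, due 17, tardiness 9
J4: 26→28, due 13, tardiness 15
Maximum = 15.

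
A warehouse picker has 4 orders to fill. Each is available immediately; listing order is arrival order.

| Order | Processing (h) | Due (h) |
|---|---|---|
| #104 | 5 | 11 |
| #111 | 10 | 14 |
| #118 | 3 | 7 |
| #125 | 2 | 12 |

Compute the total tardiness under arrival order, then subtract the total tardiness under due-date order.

FIFO (arrival order): #104 #111 #118 #125.
#104: 0→5, due 11, tardiness 0
#111: 5→15, due 14, tardiness 1
#118: 15→18, due 7, tardiness 11
#125: 18→20, due 12, tardiness 8
Sum = 0+1+11+8 = 20.
EDD (increasing due date): #118 #104 #125 #111.
#118: 0→3, due 7, tardiness 0
#104: 3→8, due 11, tardiness 0
#125: 8→10, due 12, tardiness 0
#111: 10→20, due 14, tardiness 6
Sum = 0+0+0+6 = 6.
Difference = 20 − 6 = 14.

14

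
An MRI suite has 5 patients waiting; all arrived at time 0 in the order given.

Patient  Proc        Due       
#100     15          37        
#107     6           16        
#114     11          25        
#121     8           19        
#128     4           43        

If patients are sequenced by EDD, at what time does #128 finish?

44

EDD (increasing due date): #107 #121 #114 #100 #128.
#107: 0→6
#121: 6→14
#114: 14→25
#100: 25→40
#128: 40→44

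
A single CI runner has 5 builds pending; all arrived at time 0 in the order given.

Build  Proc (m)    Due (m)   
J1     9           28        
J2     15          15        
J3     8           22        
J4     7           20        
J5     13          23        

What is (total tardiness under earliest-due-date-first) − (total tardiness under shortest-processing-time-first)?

3

EDD (increasing due date): J2 J4 J3 J5 J1.
J2: 0→15, due 15, tardiness 0
J4: 15→22, due 20, tardiness 2
J3: 22→30, due 22, tardiness 8
J5: 30→43, due 23, tardiness 20
J1: 43→52, due 28, tardiness 24
Sum = 0+2+8+20+24 = 54.
SPT (increasing processing time): J4 J3 J1 J5 J2.
J4: 0→7, due 20, tardiness 0
J3: 7→15, due 22, tardiness 0
J1: 15→24, due 28, tardiness 0
J5: 24→37, due 23, tardiness 14
J2: 37→52, due 15, tardiness 37
Sum = 0+0+0+14+37 = 51.
Difference = 54 − 51 = 3.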